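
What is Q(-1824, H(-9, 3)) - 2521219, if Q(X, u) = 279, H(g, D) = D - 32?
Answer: -2520940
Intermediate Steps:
H(g, D) = -32 + D
Q(-1824, H(-9, 3)) - 2521219 = 279 - 2521219 = -2520940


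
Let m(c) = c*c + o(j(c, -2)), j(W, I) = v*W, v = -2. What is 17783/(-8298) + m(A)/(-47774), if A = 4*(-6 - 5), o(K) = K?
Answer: -433180097/198214326 ≈ -2.1854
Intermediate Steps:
j(W, I) = -2*W
A = -44 (A = 4*(-11) = -44)
m(c) = c**2 - 2*c (m(c) = c*c - 2*c = c**2 - 2*c)
17783/(-8298) + m(A)/(-47774) = 17783/(-8298) - 44*(-2 - 44)/(-47774) = 17783*(-1/8298) - 44*(-46)*(-1/47774) = -17783/8298 + 2024*(-1/47774) = -17783/8298 - 1012/23887 = -433180097/198214326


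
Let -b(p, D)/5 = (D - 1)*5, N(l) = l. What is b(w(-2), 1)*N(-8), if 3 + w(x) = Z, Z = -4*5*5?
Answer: 0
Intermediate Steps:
Z = -100 (Z = -20*5 = -100)
w(x) = -103 (w(x) = -3 - 100 = -103)
b(p, D) = 25 - 25*D (b(p, D) = -5*(D - 1)*5 = -5*(-1 + D)*5 = -5*(-5 + 5*D) = 25 - 25*D)
b(w(-2), 1)*N(-8) = (25 - 25*1)*(-8) = (25 - 25)*(-8) = 0*(-8) = 0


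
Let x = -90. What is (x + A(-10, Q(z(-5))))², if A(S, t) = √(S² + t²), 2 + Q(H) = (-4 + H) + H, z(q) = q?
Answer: 8456 - 360*√89 ≈ 5059.8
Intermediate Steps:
Q(H) = -6 + 2*H (Q(H) = -2 + ((-4 + H) + H) = -2 + (-4 + 2*H) = -6 + 2*H)
(x + A(-10, Q(z(-5))))² = (-90 + √((-10)² + (-6 + 2*(-5))²))² = (-90 + √(100 + (-6 - 10)²))² = (-90 + √(100 + (-16)²))² = (-90 + √(100 + 256))² = (-90 + √356)² = (-90 + 2*√89)²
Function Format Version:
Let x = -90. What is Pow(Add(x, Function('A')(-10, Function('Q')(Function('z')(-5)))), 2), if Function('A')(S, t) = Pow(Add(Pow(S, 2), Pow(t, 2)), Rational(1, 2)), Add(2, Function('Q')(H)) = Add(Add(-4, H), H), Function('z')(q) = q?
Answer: Add(8456, Mul(-360, Pow(89, Rational(1, 2)))) ≈ 5059.8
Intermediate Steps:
Function('Q')(H) = Add(-6, Mul(2, H)) (Function('Q')(H) = Add(-2, Add(Add(-4, H), H)) = Add(-2, Add(-4, Mul(2, H))) = Add(-6, Mul(2, H)))
Pow(Add(x, Function('A')(-10, Function('Q')(Function('z')(-5)))), 2) = Pow(Add(-90, Pow(Add(Pow(-10, 2), Pow(Add(-6, Mul(2, -5)), 2)), Rational(1, 2))), 2) = Pow(Add(-90, Pow(Add(100, Pow(Add(-6, -10), 2)), Rational(1, 2))), 2) = Pow(Add(-90, Pow(Add(100, Pow(-16, 2)), Rational(1, 2))), 2) = Pow(Add(-90, Pow(Add(100, 256), Rational(1, 2))), 2) = Pow(Add(-90, Pow(356, Rational(1, 2))), 2) = Pow(Add(-90, Mul(2, Pow(89, Rational(1, 2)))), 2)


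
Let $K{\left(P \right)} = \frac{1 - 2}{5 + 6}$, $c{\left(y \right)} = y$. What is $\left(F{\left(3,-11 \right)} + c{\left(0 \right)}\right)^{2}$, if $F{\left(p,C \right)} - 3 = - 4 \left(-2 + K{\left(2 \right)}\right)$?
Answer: $\frac{15625}{121} \approx 129.13$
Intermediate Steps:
$K{\left(P \right)} = - \frac{1}{11}$
$F{\left(p,C \right)} = \frac{125}{11}$ ($F{\left(p,C \right)} = 3 - 4 \left(-2 - \frac{1}{11}\right) = 3 - - \frac{92}{11} = 3 + \frac{92}{11} = \frac{125}{11}$)
$\left(F{\left(3,-11 \right)} + c{\left(0 \right)}\right)^{2} = \left(\frac{125}{11} + 0\right)^{2} = \left(\frac{125}{11}\right)^{2} = \frac{15625}{121}$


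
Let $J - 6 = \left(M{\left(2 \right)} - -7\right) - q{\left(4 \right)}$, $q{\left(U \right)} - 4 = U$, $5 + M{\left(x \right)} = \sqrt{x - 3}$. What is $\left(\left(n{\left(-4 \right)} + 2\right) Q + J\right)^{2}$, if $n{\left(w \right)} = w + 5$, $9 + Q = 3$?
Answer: $\left(-18 + i\right)^{2} \approx 323.0 - 36.0 i$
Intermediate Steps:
$M{\left(x \right)} = -5 + \sqrt{-3 + x}$ ($M{\left(x \right)} = -5 + \sqrt{x - 3} = -5 + \sqrt{-3 + x}$)
$q{\left(U \right)} = 4 + U$
$Q = -6$ ($Q = -9 + 3 = -6$)
$n{\left(w \right)} = 5 + w$
$J = i$ ($J = 6 - \left(6 - \sqrt{-3 + 2}\right) = 6 + \left(\left(\left(-5 + \sqrt{-1}\right) + 7\right) - 8\right) = 6 - \left(6 - i\right) = i \approx 1.0 i$)
$\left(\left(n{\left(-4 \right)} + 2\right) Q + J\right)^{2} = \left(\left(\left(5 - 4\right) + 2\right) \left(-6\right) + i\right)^{2} = \left(\left(1 + 2\right) \left(-6\right) + i\right)^{2} = \left(3 \left(-6\right) + i\right)^{2} = \left(-18 + i\right)^{2}$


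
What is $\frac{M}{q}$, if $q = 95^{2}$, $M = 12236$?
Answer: $\frac{644}{475} \approx 1.3558$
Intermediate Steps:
$q = 9025$
$\frac{M}{q} = \frac{12236}{9025} = 12236 \cdot \frac{1}{9025} = \frac{644}{475}$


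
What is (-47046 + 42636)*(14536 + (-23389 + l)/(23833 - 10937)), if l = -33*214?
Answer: -413273900025/6448 ≈ -6.4093e+7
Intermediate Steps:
l = -7062 (l = -1*7062 = -7062)
(-47046 + 42636)*(14536 + (-23389 + l)/(23833 - 10937)) = (-47046 + 42636)*(14536 + (-23389 - 7062)/(23833 - 10937)) = -4410*(14536 - 30451/12896) = -4410*187425805/12896 = -413273900025/6448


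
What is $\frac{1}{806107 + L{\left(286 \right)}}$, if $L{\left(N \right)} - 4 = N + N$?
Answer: $\frac{1}{806683} \approx 1.2396 \cdot 10^{-6}$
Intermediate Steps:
$L{\left(N \right)} = 4 + 2 N$ ($L{\left(N \right)} = 4 + \left(N + N\right) = 4 + 2 N$)
$\frac{1}{806107 + L{\left(286 \right)}} = \frac{1}{806107 + \left(4 + 2 \cdot 286\right)} = \frac{1}{806107 + \left(4 + 572\right)} = \frac{1}{806107 + 576} = \frac{1}{806683}$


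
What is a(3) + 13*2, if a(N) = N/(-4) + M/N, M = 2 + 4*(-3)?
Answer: 263/12 ≈ 21.917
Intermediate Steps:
M = -10 (M = 2 - 12 = -10)
a(N) = -10/N - N/4 (a(N) = N/(-4) - 10/N = N*(-1/4) - 10/N = -N/4 - 10/N = -10/N - N/4)
a(3) + 13*2 = (-10/3 - 1/4*3) + 13*2 = (-10*1/3 - 3/4) + 26 = (-10/3 - 3/4) + 26 = -49/12 + 26 = 263/12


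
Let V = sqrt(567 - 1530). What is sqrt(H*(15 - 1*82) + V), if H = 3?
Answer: sqrt(-201 + 3*I*sqrt(107)) ≈ 1.0912 + 14.219*I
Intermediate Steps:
V = 3*I*sqrt(107) (V = sqrt(-963) = 3*I*sqrt(107) ≈ 31.032*I)
sqrt(H*(15 - 1*82) + V) = sqrt(3*(15 - 1*82) + 3*I*sqrt(107)) = sqrt(3*(15 - 82) + 3*I*sqrt(107)) = sqrt(3*(-67) + 3*I*sqrt(107)) = sqrt(-201 + 3*I*sqrt(107))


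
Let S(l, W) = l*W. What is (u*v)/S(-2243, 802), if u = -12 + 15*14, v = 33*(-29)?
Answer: 94743/899443 ≈ 0.10534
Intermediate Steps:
S(l, W) = W*l
v = -957
u = 198 (u = -12 + 210 = 198)
(u*v)/S(-2243, 802) = (198*(-957))/((802*(-2243))) = -189486/(-1798886) = -189486*(-1/1798886) = 94743/899443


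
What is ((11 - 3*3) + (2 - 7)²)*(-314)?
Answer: -8478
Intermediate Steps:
((11 - 3*3) + (2 - 7)²)*(-314) = ((11 - 9) + (-5)²)*(-314) = (2 + 25)*(-314) = 27*(-314) = -8478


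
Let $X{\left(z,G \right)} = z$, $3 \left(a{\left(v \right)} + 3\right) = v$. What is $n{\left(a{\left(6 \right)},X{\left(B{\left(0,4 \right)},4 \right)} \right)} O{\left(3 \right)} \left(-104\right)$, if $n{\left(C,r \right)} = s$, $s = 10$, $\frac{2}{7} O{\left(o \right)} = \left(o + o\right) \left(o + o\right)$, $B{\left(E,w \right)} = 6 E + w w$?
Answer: $-131040$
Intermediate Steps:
$a{\left(v \right)} = -3 + \frac{v}{3}$
$B{\left(E,w \right)} = w^{2} + 6 E$ ($B{\left(E,w \right)} = 6 E + w^{2} = w^{2} + 6 E$)
$O{\left(o \right)} = 14 o^{2}$ ($O{\left(o \right)} = \frac{7 \left(o + o\right) \left(o + o\right)}{2} = \frac{7 \cdot 2 o 2 o}{2} = \frac{7 \cdot 4 o^{2}}{2} = 14 o^{2}$)
$n{\left(C,r \right)} = 10$
$n{\left(a{\left(6 \right)},X{\left(B{\left(0,4 \right)},4 \right)} \right)} O{\left(3 \right)} \left(-104\right) = 10 \cdot 14 \cdot 3^{2} \left(-104\right) = 10 \cdot 14 \cdot 9 \left(-104\right) = 10 \cdot 126 \left(-104\right) = 1260 \left(-104\right) = -131040$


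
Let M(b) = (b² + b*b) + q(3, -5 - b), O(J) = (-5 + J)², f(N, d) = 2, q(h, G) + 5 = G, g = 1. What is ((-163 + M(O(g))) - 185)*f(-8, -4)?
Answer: 276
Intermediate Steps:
q(h, G) = -5 + G
M(b) = -10 - b + 2*b² (M(b) = (b² + b*b) + (-5 + (-5 - b)) = (b² + b²) + (-10 - b) = 2*b² + (-10 - b) = -10 - b + 2*b²)
((-163 + M(O(g))) - 185)*f(-8, -4) = ((-163 + (-10 - (-5 + 1)² + 2*((-5 + 1)²)²)) - 185)*2 = ((-163 + (-10 - 1*(-4)² + 2*((-4)²)²)) - 185)*2 = ((-163 + (-10 - 1*16 + 2*16²)) - 185)*2 = ((-163 + (-10 - 16 + 2*256)) - 185)*2 = ((-163 + (-10 - 16 + 512)) - 185)*2 = ((-163 + 486) - 185)*2 = (323 - 185)*2 = 138*2 = 276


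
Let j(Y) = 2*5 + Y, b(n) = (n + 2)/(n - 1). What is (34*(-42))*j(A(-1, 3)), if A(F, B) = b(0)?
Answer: -11424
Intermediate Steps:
b(n) = (2 + n)/(-1 + n)
A(F, B) = -2 (A(F, B) = (2 + 0)/(-1 + 0) = 2/(-1) = -1*2 = -2)
j(Y) = 10 + Y
(34*(-42))*j(A(-1, 3)) = (34*(-42))*(10 - 2) = -1428*8 = -11424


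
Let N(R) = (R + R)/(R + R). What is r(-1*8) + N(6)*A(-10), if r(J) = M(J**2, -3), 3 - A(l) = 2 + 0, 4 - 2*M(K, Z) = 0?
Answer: 3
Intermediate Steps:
M(K, Z) = 2 (M(K, Z) = 2 - 1/2*0 = 2 + 0 = 2)
A(l) = 1 (A(l) = 3 - (2 + 0) = 3 - 1*2 = 3 - 2 = 1)
r(J) = 2
N(R) = 1 (N(R) = (2*R)/((2*R)) = (2*R)*(1/(2*R)) = 1)
r(-1*8) + N(6)*A(-10) = 2 + 1*1 = 2 + 1 = 3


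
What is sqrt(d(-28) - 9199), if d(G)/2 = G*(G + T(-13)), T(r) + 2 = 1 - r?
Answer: 19*I*sqrt(23) ≈ 91.121*I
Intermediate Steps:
T(r) = -1 - r (T(r) = -2 + (1 - r) = -1 - r)
d(G) = 2*G*(12 + G) (d(G) = 2*(G*(G + (-1 - 1*(-13)))) = 2*(G*(G + (-1 + 13))) = 2*(G*(G + 12)) = 2*(G*(12 + G)) = 2*G*(12 + G))
sqrt(d(-28) - 9199) = sqrt(2*(-28)*(12 - 28) - 9199) = sqrt(2*(-28)*(-16) - 9199) = sqrt(896 - 9199) = sqrt(-8303) = 19*I*sqrt(23)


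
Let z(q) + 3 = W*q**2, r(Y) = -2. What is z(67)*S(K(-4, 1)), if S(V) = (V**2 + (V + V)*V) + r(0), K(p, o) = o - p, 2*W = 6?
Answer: 982872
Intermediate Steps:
W = 3 (W = (1/2)*6 = 3)
z(q) = -3 + 3*q**2
S(V) = -2 + 3*V**2 (S(V) = (V**2 + (V + V)*V) - 2 = (V**2 + (2*V)*V) - 2 = (V**2 + 2*V**2) - 2 = 3*V**2 - 2 = -2 + 3*V**2)
z(67)*S(K(-4, 1)) = (-3 + 3*67**2)*(-2 + 3*(1 - 1*(-4))**2) = (-3 + 3*4489)*(-2 + 3*(1 + 4)**2) = (-3 + 13467)*(-2 + 3*5**2) = 13464*(-2 + 3*25) = 13464*(-2 + 75) = 13464*73 = 982872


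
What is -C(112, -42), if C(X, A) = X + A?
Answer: -70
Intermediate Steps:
C(X, A) = A + X
-C(112, -42) = -(-42 + 112) = -1*70 = -70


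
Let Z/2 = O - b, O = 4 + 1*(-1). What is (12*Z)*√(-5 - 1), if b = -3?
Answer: 144*I*√6 ≈ 352.73*I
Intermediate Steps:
O = 3 (O = 4 - 1 = 3)
Z = 12 (Z = 2*(3 - 1*(-3)) = 2*(3 + 3) = 2*6 = 12)
(12*Z)*√(-5 - 1) = (12*12)*√(-5 - 1) = 144*√(-6) = 144*(I*√6) = 144*I*√6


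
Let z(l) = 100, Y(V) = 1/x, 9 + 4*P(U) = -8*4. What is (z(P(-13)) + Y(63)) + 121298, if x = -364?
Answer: 44188871/364 ≈ 1.2140e+5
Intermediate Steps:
P(U) = -41/4 (P(U) = -9/4 + (-8*4)/4 = -9/4 + (¼)*(-32) = -9/4 - 8 = -41/4)
Y(V) = -1/364 (Y(V) = 1/(-364) = -1/364)
(z(P(-13)) + Y(63)) + 121298 = (100 - 1/364) + 121298 = 36399/364 + 121298 = 44188871/364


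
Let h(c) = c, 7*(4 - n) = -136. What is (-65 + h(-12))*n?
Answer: -1804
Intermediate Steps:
n = 164/7 (n = 4 - ⅐*(-136) = 4 + 136/7 = 164/7 ≈ 23.429)
(-65 + h(-12))*n = (-65 - 12)*(164/7) = -77*164/7 = -1804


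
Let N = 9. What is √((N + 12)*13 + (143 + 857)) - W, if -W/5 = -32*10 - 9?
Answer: -1645 + √1273 ≈ -1609.3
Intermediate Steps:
W = 1645 (W = -5*(-32*10 - 9) = -5*(-320 - 9) = -5*(-329) = 1645)
√((N + 12)*13 + (143 + 857)) - W = √((9 + 12)*13 + (143 + 857)) - 1*1645 = √(21*13 + 1000) - 1645 = √(273 + 1000) - 1645 = √1273 - 1645 = -1645 + √1273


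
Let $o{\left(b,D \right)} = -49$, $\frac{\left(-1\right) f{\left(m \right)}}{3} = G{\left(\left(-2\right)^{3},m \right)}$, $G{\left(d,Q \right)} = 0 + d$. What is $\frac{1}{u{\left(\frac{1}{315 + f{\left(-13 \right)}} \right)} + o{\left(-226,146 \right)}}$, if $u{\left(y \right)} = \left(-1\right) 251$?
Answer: $- \frac{1}{300} \approx -0.0033333$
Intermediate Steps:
$G{\left(d,Q \right)} = d$
$f{\left(m \right)} = 24$ ($f{\left(m \right)} = - 3 \left(-2\right)^{3} = \left(-3\right) \left(-8\right) = 24$)
$u{\left(y \right)} = -251$
$\frac{1}{u{\left(\frac{1}{315 + f{\left(-13 \right)}} \right)} + o{\left(-226,146 \right)}} = \frac{1}{-251 - 49} = \frac{1}{-300} = - \frac{1}{300}$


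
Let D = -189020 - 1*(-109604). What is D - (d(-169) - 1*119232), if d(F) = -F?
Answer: 39647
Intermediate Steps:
D = -79416 (D = -189020 + 109604 = -79416)
D - (d(-169) - 1*119232) = -79416 - (-1*(-169) - 1*119232) = -79416 - (169 - 119232) = -79416 - 1*(-119063) = -79416 + 119063 = 39647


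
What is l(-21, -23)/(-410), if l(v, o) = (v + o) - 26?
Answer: 7/41 ≈ 0.17073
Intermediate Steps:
l(v, o) = -26 + o + v (l(v, o) = (o + v) - 26 = -26 + o + v)
l(-21, -23)/(-410) = (-26 - 23 - 21)/(-410) = -70*(-1/410) = 7/41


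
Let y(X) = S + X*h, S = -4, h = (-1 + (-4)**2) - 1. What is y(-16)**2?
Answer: 51984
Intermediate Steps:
h = 14 (h = (-1 + 16) - 1 = 15 - 1 = 14)
y(X) = -4 + 14*X (y(X) = -4 + X*14 = -4 + 14*X)
y(-16)**2 = (-4 + 14*(-16))**2 = (-4 - 224)**2 = (-228)**2 = 51984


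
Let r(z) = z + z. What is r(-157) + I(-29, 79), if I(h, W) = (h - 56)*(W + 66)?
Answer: -12639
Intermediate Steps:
I(h, W) = (-56 + h)*(66 + W)
r(z) = 2*z
r(-157) + I(-29, 79) = 2*(-157) + (-3696 - 56*79 + 66*(-29) + 79*(-29)) = -314 + (-3696 - 4424 - 1914 - 2291) = -314 - 12325 = -12639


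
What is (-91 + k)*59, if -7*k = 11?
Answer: -38232/7 ≈ -5461.7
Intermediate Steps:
k = -11/7 (k = -⅐*11 = -11/7 ≈ -1.5714)
(-91 + k)*59 = (-91 - 11/7)*59 = -648/7*59 = -38232/7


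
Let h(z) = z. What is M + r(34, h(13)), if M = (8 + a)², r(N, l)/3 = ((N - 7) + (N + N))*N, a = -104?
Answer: 18906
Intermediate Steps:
r(N, l) = 3*N*(-7 + 3*N) (r(N, l) = 3*(((N - 7) + (N + N))*N) = 3*(((-7 + N) + 2*N)*N) = 3*((-7 + 3*N)*N) = 3*(N*(-7 + 3*N)) = 3*N*(-7 + 3*N))
M = 9216 (M = (8 - 104)² = (-96)² = 9216)
M + r(34, h(13)) = 9216 + 3*34*(-7 + 3*34) = 9216 + 3*34*(-7 + 102) = 9216 + 3*34*95 = 9216 + 9690 = 18906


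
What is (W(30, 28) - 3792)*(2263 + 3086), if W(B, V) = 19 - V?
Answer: -20331549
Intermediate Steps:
(W(30, 28) - 3792)*(2263 + 3086) = ((19 - 1*28) - 3792)*(2263 + 3086) = ((19 - 28) - 3792)*5349 = (-9 - 3792)*5349 = -3801*5349 = -20331549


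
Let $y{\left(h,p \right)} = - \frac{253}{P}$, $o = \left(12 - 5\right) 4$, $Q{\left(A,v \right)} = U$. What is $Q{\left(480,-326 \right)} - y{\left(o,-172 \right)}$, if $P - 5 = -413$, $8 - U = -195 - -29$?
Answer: $\frac{70739}{408} \approx 173.38$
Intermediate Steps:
$U = 174$ ($U = 8 - \left(-195 - -29\right) = 8 - \left(-195 + 29\right) = 8 - -166 = 8 + 166 = 174$)
$P = -408$ ($P = 5 - 413 = -408$)
$Q{\left(A,v \right)} = 174$
$o = 28$ ($o = 7 \cdot 4 = 28$)
$y{\left(h,p \right)} = \frac{253}{408}$ ($y{\left(h,p \right)} = - \frac{253}{-408} = \left(-253\right) \left(- \frac{1}{408}\right) = \frac{253}{408}$)
$Q{\left(480,-326 \right)} - y{\left(o,-172 \right)} = 174 - \frac{253}{408} = \frac{70739}{408}$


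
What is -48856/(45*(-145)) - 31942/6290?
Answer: 9888269/4104225 ≈ 2.4093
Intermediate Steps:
-48856/(45*(-145)) - 31942/6290 = -48856/(-6525) - 31942*1/6290 = -48856*(-1/6525) - 15971/3145 = 48856/6525 - 15971/3145 = 9888269/4104225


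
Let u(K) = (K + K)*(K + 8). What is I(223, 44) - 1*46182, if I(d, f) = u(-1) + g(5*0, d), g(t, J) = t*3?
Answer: -46196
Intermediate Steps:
g(t, J) = 3*t
u(K) = 2*K*(8 + K) (u(K) = (2*K)*(8 + K) = 2*K*(8 + K))
I(d, f) = -14 (I(d, f) = 2*(-1)*(8 - 1) + 3*(5*0) = 2*(-1)*7 + 3*0 = -14 + 0 = -14)
I(223, 44) - 1*46182 = -14 - 1*46182 = -14 - 46182 = -46196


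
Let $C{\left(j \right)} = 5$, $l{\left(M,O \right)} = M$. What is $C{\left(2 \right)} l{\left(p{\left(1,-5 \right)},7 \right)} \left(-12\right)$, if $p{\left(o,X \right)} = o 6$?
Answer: $-360$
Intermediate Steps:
$p{\left(o,X \right)} = 6 o$
$C{\left(2 \right)} l{\left(p{\left(1,-5 \right)},7 \right)} \left(-12\right) = 5 \cdot 6 \cdot 1 \left(-12\right) = 5 \cdot 6 \left(-12\right) = 30 \left(-12\right) = -360$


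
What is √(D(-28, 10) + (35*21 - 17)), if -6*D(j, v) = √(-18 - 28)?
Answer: √(25848 - 6*I*√46)/6 ≈ 26.796 - 0.021093*I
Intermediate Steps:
D(j, v) = -I*√46/6 (D(j, v) = -√(-18 - 28)/6 = -I*√46/6)
√(D(-28, 10) + (35*21 - 17)) = √(-I*√46/6 + (35*21 - 17)) = √(-I*√46/6 + (735 - 17)) = √(-I*√46/6 + 718) = √(718 - I*√46/6)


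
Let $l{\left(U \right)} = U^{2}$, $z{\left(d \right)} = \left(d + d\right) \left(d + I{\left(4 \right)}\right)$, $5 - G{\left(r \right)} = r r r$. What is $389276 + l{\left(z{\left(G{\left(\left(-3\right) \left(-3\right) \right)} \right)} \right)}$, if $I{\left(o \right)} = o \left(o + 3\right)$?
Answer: $1015677354140$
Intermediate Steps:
$I{\left(o \right)} = o \left(3 + o\right)$
$G{\left(r \right)} = 5 - r^{3}$ ($G{\left(r \right)} = 5 - r r r = 5 - r^{2} r = 5 - r^{3}$)
$z{\left(d \right)} = 2 d \left(28 + d\right)$ ($z{\left(d \right)} = \left(d + d\right) \left(d + 4 \left(3 + 4\right)\right) = 2 d \left(d + 4 \cdot 7\right) = 2 d \left(d + 28\right) = 2 d \left(28 + d\right)$)
$389276 + l{\left(z{\left(G{\left(\left(-3\right) \left(-3\right) \right)} \right)} \right)} = 389276 + \left(2 \left(5 - \left(\left(-3\right) \left(-3\right)\right)^{3}\right) \left(28 + \left(5 - \left(\left(-3\right) \left(-3\right)\right)^{3}\right)\right)\right)^{2} = 389276 + \left(2 \left(5 - 9^{3}\right) \left(28 + \left(5 - 9^{3}\right)\right)\right)^{2} = 389276 + \left(2 \left(5 - 729\right) \left(28 + \left(5 - 729\right)\right)\right)^{2} = 389276 + \left(2 \left(-724\right) \left(28 - 724\right)\right)^{2} = 389276 + \left(2 \left(-724\right) \left(-696\right)\right)^{2} = 389276 + 1007808^{2} = 389276 + 1015676964864 = 1015677354140$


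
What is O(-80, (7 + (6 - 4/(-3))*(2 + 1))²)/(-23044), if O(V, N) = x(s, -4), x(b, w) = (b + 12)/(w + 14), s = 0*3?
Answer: -3/57610 ≈ -5.2074e-5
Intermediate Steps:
s = 0
x(b, w) = (12 + b)/(14 + w)
O(V, N) = 6/5 (O(V, N) = (12 + 0)/(14 - 4) = 12/10 = (⅒)*12 = 6/5)
O(-80, (7 + (6 - 4/(-3))*(2 + 1))²)/(-23044) = (6/5)/(-23044) = (6/5)*(-1/23044) = -3/57610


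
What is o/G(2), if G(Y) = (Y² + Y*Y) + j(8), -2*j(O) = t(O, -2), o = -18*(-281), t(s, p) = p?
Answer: 562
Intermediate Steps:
o = 5058
j(O) = 1 (j(O) = -½*(-2) = 1)
G(Y) = 1 + 2*Y² (G(Y) = (Y² + Y*Y) + 1 = (Y² + Y²) + 1 = 2*Y² + 1 = 1 + 2*Y²)
o/G(2) = 5058/(1 + 2*2²) = 5058/(1 + 2*4) = 5058/(1 + 8) = 5058/9 = 5058*(⅑) = 562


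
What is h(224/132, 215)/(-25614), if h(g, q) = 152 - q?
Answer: 7/2846 ≈ 0.0024596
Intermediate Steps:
h(224/132, 215)/(-25614) = (152 - 1*215)/(-25614) = (152 - 215)*(-1/25614) = -63*(-1/25614) = 7/2846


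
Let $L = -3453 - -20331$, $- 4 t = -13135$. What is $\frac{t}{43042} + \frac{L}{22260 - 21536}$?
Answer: $\frac{728840311}{31162408} \approx 23.388$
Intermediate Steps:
$t = \frac{13135}{4}$ ($t = \left(- \frac{1}{4}\right) \left(-13135\right) = \frac{13135}{4} \approx 3283.8$)
$L = 16878$ ($L = -3453 + 20331 = 16878$)
$\frac{t}{43042} + \frac{L}{22260 - 21536} = \frac{13135}{4 \cdot 43042} + \frac{16878}{22260 - 21536} = \frac{13135}{4} \cdot \frac{1}{43042} + \frac{16878}{724} = \frac{13135}{172168} + 16878 \cdot \frac{1}{724} = \frac{13135}{172168} + \frac{8439}{362} = \frac{728840311}{31162408}$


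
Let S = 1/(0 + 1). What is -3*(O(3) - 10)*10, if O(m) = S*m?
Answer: 210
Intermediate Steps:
S = 1 (S = 1/1 = 1)
O(m) = m (O(m) = 1*m = m)
-3*(O(3) - 10)*10 = -3*(3 - 10)*10 = -(-21)*10 = -3*(-70) = 210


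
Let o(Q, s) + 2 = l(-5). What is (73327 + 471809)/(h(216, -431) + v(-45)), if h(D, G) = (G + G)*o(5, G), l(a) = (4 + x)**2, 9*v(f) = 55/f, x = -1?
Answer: -44156016/488765 ≈ -90.342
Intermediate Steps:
v(f) = 55/(9*f) (v(f) = (55/f)/9 = 55/(9*f))
l(a) = 9 (l(a) = (4 - 1)**2 = 3**2 = 9)
o(Q, s) = 7 (o(Q, s) = -2 + 9 = 7)
h(D, G) = 14*G (h(D, G) = (G + G)*7 = (2*G)*7 = 14*G)
(73327 + 471809)/(h(216, -431) + v(-45)) = (73327 + 471809)/(14*(-431) + (55/9)/(-45)) = 545136/(-6034 + (55/9)*(-1/45)) = 545136/(-6034 - 11/81) = 545136/(-488765/81) = 545136*(-81/488765) = -44156016/488765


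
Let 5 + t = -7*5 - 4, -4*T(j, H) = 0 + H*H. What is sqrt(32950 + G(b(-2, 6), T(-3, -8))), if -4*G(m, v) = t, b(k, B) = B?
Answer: sqrt(32961) ≈ 181.55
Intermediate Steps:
T(j, H) = -H**2/4 (T(j, H) = -(0 + H*H)/4 = -(0 + H**2)/4 = -H**2/4)
t = -44 (t = -5 + (-7*5 - 4) = -5 + (-35 - 4) = -5 - 39 = -44)
G(m, v) = 11 (G(m, v) = -1/4*(-44) = 11)
sqrt(32950 + G(b(-2, 6), T(-3, -8))) = sqrt(32950 + 11) = sqrt(32961)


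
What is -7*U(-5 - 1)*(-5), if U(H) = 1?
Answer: 35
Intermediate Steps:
-7*U(-5 - 1)*(-5) = -7*1*(-5) = -7*(-5) = 35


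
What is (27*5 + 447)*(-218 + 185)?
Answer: -19206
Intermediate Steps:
(27*5 + 447)*(-218 + 185) = (135 + 447)*(-33) = 582*(-33) = -19206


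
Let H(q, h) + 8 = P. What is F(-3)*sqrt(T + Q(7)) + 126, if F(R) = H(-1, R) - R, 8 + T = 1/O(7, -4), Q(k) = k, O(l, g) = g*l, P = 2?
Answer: 126 - 3*I*sqrt(203)/14 ≈ 126.0 - 3.0531*I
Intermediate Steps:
H(q, h) = -6 (H(q, h) = -8 + 2 = -6)
T = -225/28 (T = -8 + 1/(-4*7) = -8 + 1/(-28) = -8 - 1/28 = -225/28 ≈ -8.0357)
F(R) = -6 - R
F(-3)*sqrt(T + Q(7)) + 126 = (-6 - 1*(-3))*sqrt(-225/28 + 7) + 126 = (-6 + 3)*sqrt(-29/28) + 126 = -3*I*sqrt(203)/14 + 126 = 126 - 3*I*sqrt(203)/14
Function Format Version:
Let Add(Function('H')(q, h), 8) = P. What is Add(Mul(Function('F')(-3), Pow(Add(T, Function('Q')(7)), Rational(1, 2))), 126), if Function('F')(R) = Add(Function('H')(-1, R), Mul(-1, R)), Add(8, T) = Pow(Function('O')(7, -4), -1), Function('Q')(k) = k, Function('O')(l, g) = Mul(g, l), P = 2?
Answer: Add(126, Mul(Rational(-3, 14), I, Pow(203, Rational(1, 2)))) ≈ Add(126.00, Mul(-3.0531, I))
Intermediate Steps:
Function('H')(q, h) = -6 (Function('H')(q, h) = Add(-8, 2) = -6)
T = Rational(-225, 28) (T = Add(-8, Pow(Mul(-4, 7), -1)) = Add(-8, Pow(-28, -1)) = Add(-8, Rational(-1, 28)) = Rational(-225, 28) ≈ -8.0357)
Function('F')(R) = Add(-6, Mul(-1, R))
Add(Mul(Function('F')(-3), Pow(Add(T, Function('Q')(7)), Rational(1, 2))), 126) = Add(Mul(Add(-6, Mul(-1, -3)), Pow(Add(Rational(-225, 28), 7), Rational(1, 2))), 126) = Add(Mul(Add(-6, 3), Pow(Rational(-29, 28), Rational(1, 2))), 126) = Add(Mul(-3, Mul(Rational(1, 14), I, Pow(203, Rational(1, 2)))), 126) = Add(Mul(Rational(-3, 14), I, Pow(203, Rational(1, 2))), 126) = Add(126, Mul(Rational(-3, 14), I, Pow(203, Rational(1, 2))))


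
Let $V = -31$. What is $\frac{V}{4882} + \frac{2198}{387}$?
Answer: $\frac{10718639}{1889334} \approx 5.6732$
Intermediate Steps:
$\frac{V}{4882} + \frac{2198}{387} = - \frac{31}{4882} + \frac{2198}{387} = \frac{10718639}{1889334}$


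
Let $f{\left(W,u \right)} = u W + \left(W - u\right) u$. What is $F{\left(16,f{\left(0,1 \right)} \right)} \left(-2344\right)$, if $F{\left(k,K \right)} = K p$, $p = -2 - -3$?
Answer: $2344$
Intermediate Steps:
$f{\left(W,u \right)} = W u + u \left(W - u\right)$
$p = 1$ ($p = -2 + 3 = 1$)
$F{\left(k,K \right)} = K$ ($F{\left(k,K \right)} = K 1 = K$)
$F{\left(16,f{\left(0,1 \right)} \right)} \left(-2344\right) = 1 \left(\left(-1\right) 1 + 2 \cdot 0\right) \left(-2344\right) = 1 \left(-1 + 0\right) \left(-2344\right) = 1 \left(-1\right) \left(-2344\right) = \left(-1\right) \left(-2344\right) = 2344$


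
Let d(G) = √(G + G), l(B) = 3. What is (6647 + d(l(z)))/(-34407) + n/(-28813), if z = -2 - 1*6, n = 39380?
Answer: -1546467671/991368891 - √6/34407 ≈ -1.5600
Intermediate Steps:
z = -8 (z = -2 - 6 = -8)
d(G) = √2*√G (d(G) = √(2*G) = √2*√G)
(6647 + d(l(z)))/(-34407) + n/(-28813) = (6647 + √2*√3)/(-34407) + 39380/(-28813) = (6647 + √6)*(-1/34407) + 39380*(-1/28813) = (-6647/34407 - √6/34407) - 39380/28813 = -1546467671/991368891 - √6/34407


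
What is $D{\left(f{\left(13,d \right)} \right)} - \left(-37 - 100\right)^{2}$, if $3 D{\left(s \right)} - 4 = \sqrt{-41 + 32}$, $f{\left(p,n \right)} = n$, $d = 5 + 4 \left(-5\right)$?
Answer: $- \frac{56303}{3} + i \approx -18768.0 + 1.0 i$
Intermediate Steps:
$d = -15$ ($d = 5 - 20 = -15$)
$D{\left(s \right)} = \frac{4}{3} + i$ ($D{\left(s \right)} = \frac{4}{3} + \frac{\sqrt{-41 + 32}}{3} = \frac{4}{3} + \frac{\sqrt{-9}}{3} = \frac{4}{3} + \frac{3 i}{3} = \frac{4}{3} + i$)
$D{\left(f{\left(13,d \right)} \right)} - \left(-37 - 100\right)^{2} = \left(\frac{4}{3} + i\right) - \left(-37 - 100\right)^{2} = \left(\frac{4}{3} + i\right) - \left(-137\right)^{2} = \left(\frac{4}{3} + i\right) - 18769 = - \frac{56303}{3} + i$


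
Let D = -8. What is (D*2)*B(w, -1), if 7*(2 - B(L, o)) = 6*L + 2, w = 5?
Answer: 288/7 ≈ 41.143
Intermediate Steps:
B(L, o) = 12/7 - 6*L/7 (B(L, o) = 2 - (6*L + 2)/7 = 2 - (2 + 6*L)/7 = 2 + (-2/7 - 6*L/7) = 12/7 - 6*L/7)
(D*2)*B(w, -1) = (-8*2)*(12/7 - 6/7*5) = -16*(12/7 - 30/7) = -16*(-18/7) = 288/7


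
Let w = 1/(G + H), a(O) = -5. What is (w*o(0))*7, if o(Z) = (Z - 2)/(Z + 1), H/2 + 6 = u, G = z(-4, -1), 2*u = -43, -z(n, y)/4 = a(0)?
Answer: 2/5 ≈ 0.40000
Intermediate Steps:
z(n, y) = 20 (z(n, y) = -4*(-5) = 20)
u = -43/2 (u = (1/2)*(-43) = -43/2 ≈ -21.500)
G = 20
H = -55 (H = -12 + 2*(-43/2) = -12 - 43 = -55)
o(Z) = (-2 + Z)/(1 + Z)
w = -1/35 (w = 1/(20 - 55) = 1/(-35) = -1/35 ≈ -0.028571)
(w*o(0))*7 = -(-2 + 0)/(35*(1 + 0))*7 = -(-2)/(35*1)*7 = -(-2)/35*7 = -1/35*(-2)*7 = (2/35)*7 = 2/5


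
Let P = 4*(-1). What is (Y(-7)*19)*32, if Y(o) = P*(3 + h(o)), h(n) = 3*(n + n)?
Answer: 94848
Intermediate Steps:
P = -4
h(n) = 6*n (h(n) = 3*(2*n) = 6*n)
Y(o) = -12 - 24*o (Y(o) = -4*(3 + 6*o) = -12 - 24*o)
(Y(-7)*19)*32 = ((-12 - 24*(-7))*19)*32 = ((-12 + 168)*19)*32 = (156*19)*32 = 2964*32 = 94848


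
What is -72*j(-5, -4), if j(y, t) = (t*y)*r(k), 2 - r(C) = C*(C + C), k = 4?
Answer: 43200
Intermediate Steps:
r(C) = 2 - 2*C² (r(C) = 2 - C*(C + C) = 2 - C*2*C = 2 - 2*C²)
j(y, t) = -30*t*y (j(y, t) = (t*y)*(2 - 2*4²) = (t*y)*(2 - 2*16) = (t*y)*(2 - 32) = (t*y)*(-30) = -30*t*y)
-72*j(-5, -4) = -(-2160)*(-4)*(-5) = -72*(-600) = 43200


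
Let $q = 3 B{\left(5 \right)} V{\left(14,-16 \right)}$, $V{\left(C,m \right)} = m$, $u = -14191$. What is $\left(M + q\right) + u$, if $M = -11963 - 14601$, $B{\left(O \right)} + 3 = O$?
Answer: $-40851$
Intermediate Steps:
$B{\left(O \right)} = -3 + O$
$M = -26564$ ($M = -11963 - 14601 = -26564$)
$q = -96$ ($q = 3 \left(-3 + 5\right) \left(-16\right) = 3 \cdot 2 \left(-16\right) = 6 \left(-16\right) = -96$)
$\left(M + q\right) + u = \left(-26564 - 96\right) - 14191 = -26660 - 14191 = -40851$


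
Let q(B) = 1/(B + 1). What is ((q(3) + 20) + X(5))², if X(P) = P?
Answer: 10201/16 ≈ 637.56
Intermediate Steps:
q(B) = 1/(1 + B)
((q(3) + 20) + X(5))² = ((1/(1 + 3) + 20) + 5)² = ((1/4 + 20) + 5)² = ((¼ + 20) + 5)² = (81/4 + 5)² = (101/4)² = 10201/16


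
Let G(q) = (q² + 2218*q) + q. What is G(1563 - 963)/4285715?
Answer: 338280/857143 ≈ 0.39466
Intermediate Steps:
G(q) = q² + 2219*q
G(1563 - 963)/4285715 = ((1563 - 963)*(2219 + (1563 - 963)))/4285715 = (600*(2219 + 600))*(1/4285715) = (600*2819)*(1/4285715) = 1691400*(1/4285715) = 338280/857143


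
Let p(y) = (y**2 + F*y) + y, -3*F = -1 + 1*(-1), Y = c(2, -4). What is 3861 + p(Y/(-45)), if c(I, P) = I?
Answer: 7818379/2025 ≈ 3860.9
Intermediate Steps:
Y = 2
F = 2/3 (F = -(-1 + 1*(-1))/3 = -(-1 - 1)/3 = -1/3*(-2) = 2/3 ≈ 0.66667)
p(y) = y**2 + 5*y/3 (p(y) = (y**2 + 2*y/3) + y = y**2 + 5*y/3)
3861 + p(Y/(-45)) = 3861 + (2/(-45))*(5 + 3*(2/(-45)))/3 = 3861 + (2*(-1/45))*(5 + 3*(2*(-1/45)))/3 = 3861 + (1/3)*(-2/45)*(5 + 3*(-2/45)) = 3861 + (1/3)*(-2/45)*(5 - 2/15) = 3861 + (1/3)*(-2/45)*(73/15) = 3861 - 146/2025 = 7818379/2025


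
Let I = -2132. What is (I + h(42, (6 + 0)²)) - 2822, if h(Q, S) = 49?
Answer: -4905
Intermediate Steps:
(I + h(42, (6 + 0)²)) - 2822 = (-2132 + 49) - 2822 = -2083 - 2822 = -4905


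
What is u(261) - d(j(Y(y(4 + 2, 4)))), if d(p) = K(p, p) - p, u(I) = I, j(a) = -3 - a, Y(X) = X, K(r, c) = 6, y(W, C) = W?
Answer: 246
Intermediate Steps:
d(p) = 6 - p
u(261) - d(j(Y(y(4 + 2, 4)))) = 261 - (6 - (-3 - (4 + 2))) = 261 - (6 - (-3 - 1*6)) = 261 - (6 - (-3 - 6)) = 261 - (6 - 1*(-9)) = 261 - (6 + 9) = 261 - 1*15 = 261 - 15 = 246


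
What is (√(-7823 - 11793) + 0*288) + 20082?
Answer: 20082 + 4*I*√1226 ≈ 20082.0 + 140.06*I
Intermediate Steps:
(√(-7823 - 11793) + 0*288) + 20082 = (√(-19616) + 0) + 20082 = (4*I*√1226 + 0) + 20082 = 4*I*√1226 + 20082 = 20082 + 4*I*√1226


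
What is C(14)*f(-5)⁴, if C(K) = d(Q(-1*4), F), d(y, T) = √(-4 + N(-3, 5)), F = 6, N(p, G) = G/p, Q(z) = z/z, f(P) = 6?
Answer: 432*I*√51 ≈ 3085.1*I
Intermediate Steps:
Q(z) = 1
d(y, T) = I*√51/3 (d(y, T) = √(-4 + 5/(-3)) = √(-4 + 5*(-⅓)) = √(-4 - 5/3) = √(-17/3) = I*√51/3)
C(K) = I*√51/3
C(14)*f(-5)⁴ = (I*√51/3)*6⁴ = (I*√51/3)*1296 = 432*I*√51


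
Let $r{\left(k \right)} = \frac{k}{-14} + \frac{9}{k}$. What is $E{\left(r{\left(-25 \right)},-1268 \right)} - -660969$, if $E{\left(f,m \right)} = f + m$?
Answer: $\frac{230895849}{350} \approx 6.597 \cdot 10^{5}$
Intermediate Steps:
$r{\left(k \right)} = \frac{9}{k} - \frac{k}{14}$ ($r{\left(k \right)} = k \left(- \frac{1}{14}\right) + \frac{9}{k} = - \frac{k}{14} + \frac{9}{k} = \frac{9}{k} - \frac{k}{14}$)
$E{\left(r{\left(-25 \right)},-1268 \right)} - -660969 = \left(\left(\frac{9}{-25} - - \frac{25}{14}\right) - 1268\right) - -660969 = \left(\left(9 \left(- \frac{1}{25}\right) + \frac{25}{14}\right) - 1268\right) + 660969 = \left(\left(- \frac{9}{25} + \frac{25}{14}\right) - 1268\right) + 660969 = \left(\frac{499}{350} - 1268\right) + 660969 = - \frac{443301}{350} + 660969 = \frac{230895849}{350}$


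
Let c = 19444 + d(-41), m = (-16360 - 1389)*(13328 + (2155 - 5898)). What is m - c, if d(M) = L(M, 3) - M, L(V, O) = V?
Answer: -170143609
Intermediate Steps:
m = -170124165 (m = -17749*(13328 - 3743) = -17749*9585 = -170124165)
d(M) = 0 (d(M) = M - M = 0)
c = 19444 (c = 19444 + 0 = 19444)
m - c = -170124165 - 1*19444 = -170124165 - 19444 = -170143609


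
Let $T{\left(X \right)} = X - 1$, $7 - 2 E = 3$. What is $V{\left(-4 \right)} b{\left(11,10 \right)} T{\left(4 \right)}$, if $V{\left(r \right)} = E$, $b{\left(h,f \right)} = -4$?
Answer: $-24$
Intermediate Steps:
$E = 2$ ($E = \frac{7}{2} - \frac{3}{2} = 2$)
$V{\left(r \right)} = 2$
$T{\left(X \right)} = -1 + X$ ($T{\left(X \right)} = X - 1 = -1 + X$)
$V{\left(-4 \right)} b{\left(11,10 \right)} T{\left(4 \right)} = 2 \left(-4\right) \left(-1 + 4\right) = \left(-8\right) 3 = -24$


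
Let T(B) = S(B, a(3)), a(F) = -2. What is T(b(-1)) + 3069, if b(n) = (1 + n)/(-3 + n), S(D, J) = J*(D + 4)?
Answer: 3061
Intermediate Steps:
S(D, J) = J*(4 + D)
b(n) = (1 + n)/(-3 + n)
T(B) = -8 - 2*B (T(B) = -2*(4 + B) = -8 - 2*B)
T(b(-1)) + 3069 = (-8 - 2*(1 - 1)/(-3 - 1)) + 3069 = (-8 - 2*0/(-4)) + 3069 = (-8 - (-1)*0/2) + 3069 = (-8 - 2*0) + 3069 = (-8 + 0) + 3069 = -8 + 3069 = 3061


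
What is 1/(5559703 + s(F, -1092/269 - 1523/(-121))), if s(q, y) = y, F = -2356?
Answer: 32549/180963050502 ≈ 1.7987e-7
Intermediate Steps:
1/(5559703 + s(F, -1092/269 - 1523/(-121))) = 1/(5559703 + (-1092/269 - 1523/(-121))) = 1/(5559703 + (-1092*1/269 - 1523*(-1/121))) = 1/(5559703 + (-1092/269 + 1523/121)) = 1/(5559703 + 277555/32549) = 1/(180963050502/32549) = 32549/180963050502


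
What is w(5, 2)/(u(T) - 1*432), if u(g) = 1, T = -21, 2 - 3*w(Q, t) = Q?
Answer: 1/431 ≈ 0.0023202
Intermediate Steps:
w(Q, t) = ⅔ - Q/3
w(5, 2)/(u(T) - 1*432) = (⅔ - ⅓*5)/(1 - 1*432) = (⅔ - 5/3)/(1 - 432) = -1/(-431) = -1*(-1/431) = 1/431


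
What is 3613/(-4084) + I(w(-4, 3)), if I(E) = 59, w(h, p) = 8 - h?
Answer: 237343/4084 ≈ 58.115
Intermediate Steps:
3613/(-4084) + I(w(-4, 3)) = 3613/(-4084) + 59 = 3613*(-1/4084) + 59 = -3613/4084 + 59 = 237343/4084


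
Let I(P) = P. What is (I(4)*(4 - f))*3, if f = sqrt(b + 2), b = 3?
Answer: 48 - 12*sqrt(5) ≈ 21.167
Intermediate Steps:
f = sqrt(5) (f = sqrt(3 + 2) = sqrt(5) ≈ 2.2361)
(I(4)*(4 - f))*3 = (4*(4 - sqrt(5)))*3 = (16 - 4*sqrt(5))*3 = 48 - 12*sqrt(5)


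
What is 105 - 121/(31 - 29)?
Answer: 89/2 ≈ 44.500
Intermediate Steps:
105 - 121/(31 - 29) = 105 - 121/2 = 89/2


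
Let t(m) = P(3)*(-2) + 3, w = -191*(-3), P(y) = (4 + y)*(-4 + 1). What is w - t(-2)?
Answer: 528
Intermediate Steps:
P(y) = -12 - 3*y (P(y) = (4 + y)*(-3) = -12 - 3*y)
w = 573
t(m) = 45 (t(m) = (-12 - 3*3)*(-2) + 3 = (-12 - 9)*(-2) + 3 = -21*(-2) + 3 = 42 + 3 = 45)
w - t(-2) = 573 - 1*45 = 573 - 45 = 528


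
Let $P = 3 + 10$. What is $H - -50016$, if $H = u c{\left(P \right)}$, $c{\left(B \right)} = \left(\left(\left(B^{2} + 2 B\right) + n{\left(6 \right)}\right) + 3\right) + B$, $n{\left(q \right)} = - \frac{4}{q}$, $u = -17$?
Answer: $\frac{139321}{3} \approx 46440.0$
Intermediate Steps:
$P = 13$
$c{\left(B \right)} = \frac{7}{3} + B^{2} + 3 B$ ($c{\left(B \right)} = \left(\left(\left(B^{2} + 2 B\right) - \frac{4}{6}\right) + 3\right) + B = \left(\left(\left(B^{2} + 2 B\right) - \frac{2}{3}\right) + 3\right) + B = \left(\left(- \frac{2}{3} + B^{2} + 2 B\right) + 3\right) + B = \left(\frac{7}{3} + B^{2} + 2 B\right) + B = \frac{7}{3} + B^{2} + 3 B$)
$H = - \frac{10727}{3}$ ($H = - 17 \left(\frac{7}{3} + 13^{2} + 3 \cdot 13\right) = - 17 \left(\frac{7}{3} + 169 + 39\right) = \left(-17\right) \frac{631}{3} = - \frac{10727}{3} \approx -3575.7$)
$H - -50016 = - \frac{10727}{3} - -50016 = - \frac{10727}{3} + 50016 = \frac{139321}{3}$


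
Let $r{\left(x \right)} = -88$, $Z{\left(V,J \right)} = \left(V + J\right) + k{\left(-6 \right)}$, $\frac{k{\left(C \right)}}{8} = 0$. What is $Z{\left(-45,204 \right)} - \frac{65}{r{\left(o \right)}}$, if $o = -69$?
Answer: $\frac{14057}{88} \approx 159.74$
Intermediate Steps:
$k{\left(C \right)} = 0$ ($k{\left(C \right)} = 8 \cdot 0 = 0$)
$Z{\left(V,J \right)} = J + V$ ($Z{\left(V,J \right)} = \left(V + J\right) + 0 = \left(J + V\right) + 0 = J + V$)
$Z{\left(-45,204 \right)} - \frac{65}{r{\left(o \right)}} = \left(204 - 45\right) - \frac{65}{-88} = 159 - - \frac{65}{88} = 159 + \frac{65}{88} = \frac{14057}{88}$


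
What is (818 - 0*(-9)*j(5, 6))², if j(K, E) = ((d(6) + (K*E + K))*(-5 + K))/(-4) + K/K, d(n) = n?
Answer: 669124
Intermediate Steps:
j(K, E) = 1 - (-5 + K)*(6 + K + E*K)/4 (j(K, E) = ((6 + (K*E + K))*(-5 + K))/(-4) + K/K = ((6 + (E*K + K))*(-5 + K))*(-¼) + 1 = ((6 + (K + E*K))*(-5 + K))*(-¼) + 1 = ((6 + K + E*K)*(-5 + K))*(-¼) + 1 = ((-5 + K)*(6 + K + E*K))*(-¼) + 1 = -(-5 + K)*(6 + K + E*K)/4 + 1 = 1 - (-5 + K)*(6 + K + E*K)/4)
(818 - 0*(-9)*j(5, 6))² = (818 - 0*(-9)*(17/2 - ¼*5 - ¼*5² - ¼*6*5² + (5/4)*6*5))² = (818 - 0*(17/2 - 5/4 - ¼*25 - ¼*6*25 + 75/2))² = (818 - 0*(17/2 - 5/4 - 25/4 - 75/2 + 75/2))² = (818 - 0)² = (818 - 1*0)² = (818 + 0)² = 818² = 669124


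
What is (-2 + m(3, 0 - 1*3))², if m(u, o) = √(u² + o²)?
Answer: 22 - 12*√2 ≈ 5.0294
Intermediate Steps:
m(u, o) = √(o² + u²)
(-2 + m(3, 0 - 1*3))² = (-2 + √((0 - 1*3)² + 3²))² = (-2 + √((0 - 3)² + 9))² = (-2 + √((-3)² + 9))² = (-2 + √(9 + 9))² = (-2 + √18)² = (-2 + 3*√2)²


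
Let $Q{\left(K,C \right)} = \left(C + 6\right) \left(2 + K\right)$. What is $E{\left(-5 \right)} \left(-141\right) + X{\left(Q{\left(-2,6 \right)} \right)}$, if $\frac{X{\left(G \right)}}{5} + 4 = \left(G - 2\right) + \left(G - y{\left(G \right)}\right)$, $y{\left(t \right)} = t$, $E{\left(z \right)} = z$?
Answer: $675$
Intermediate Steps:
$Q{\left(K,C \right)} = \left(2 + K\right) \left(6 + C\right)$ ($Q{\left(K,C \right)} = \left(6 + C\right) \left(2 + K\right) = \left(2 + K\right) \left(6 + C\right)$)
$X{\left(G \right)} = -30 + 5 G$ ($X{\left(G \right)} = -20 + 5 \left(\left(G - 2\right) + \left(G - G\right)\right) = -20 + 5 \left(\left(-2 + G\right) + 0\right) = -20 + 5 \left(-2 + G\right) = -20 + \left(-10 + 5 G\right) = -30 + 5 G$)
$E{\left(-5 \right)} \left(-141\right) + X{\left(Q{\left(-2,6 \right)} \right)} = \left(-5\right) \left(-141\right) - \left(30 - 5 \left(12 + 2 \cdot 6 + 6 \left(-2\right) + 6 \left(-2\right)\right)\right) = 705 - \left(30 - 5 \left(12 + 12 - 12 - 12\right)\right) = 705 + \left(-30 + 5 \cdot 0\right) = 705 + \left(-30 + 0\right) = 705 - 30 = 675$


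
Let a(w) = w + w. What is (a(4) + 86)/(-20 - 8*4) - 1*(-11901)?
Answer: 309379/26 ≈ 11899.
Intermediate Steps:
a(w) = 2*w
(a(4) + 86)/(-20 - 8*4) - 1*(-11901) = (2*4 + 86)/(-20 - 8*4) - 1*(-11901) = (8 + 86)/(-20 - 32) + 11901 = 94/(-52) + 11901 = 94*(-1/52) + 11901 = -47/26 + 11901 = 309379/26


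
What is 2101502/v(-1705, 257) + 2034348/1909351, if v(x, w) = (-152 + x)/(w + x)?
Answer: 5810110938436732/3545664807 ≈ 1.6387e+6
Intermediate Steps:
v(x, w) = (-152 + x)/(w + x)
2101502/v(-1705, 257) + 2034348/1909351 = 2101502/(((-152 - 1705)/(257 - 1705))) + 2034348/1909351 = 2101502/((-1857/(-1448))) + 2034348*(1/1909351) = 2101502/((-1/1448*(-1857))) + 2034348/1909351 = 2101502/(1857/1448) + 2034348/1909351 = 2101502*(1448/1857) + 2034348/1909351 = 3042974896/1857 + 2034348/1909351 = 5810110938436732/3545664807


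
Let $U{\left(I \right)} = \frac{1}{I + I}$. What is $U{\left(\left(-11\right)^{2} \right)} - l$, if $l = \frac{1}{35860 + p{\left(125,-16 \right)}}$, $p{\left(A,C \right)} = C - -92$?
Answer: $\frac{17847}{4348256} \approx 0.0041044$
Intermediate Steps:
$U{\left(I \right)} = \frac{1}{2 I}$
$p{\left(A,C \right)} = 92 + C$ ($p{\left(A,C \right)} = C + 92 = 92 + C$)
$l = \frac{1}{35936}$ ($l = \frac{1}{35860 + \left(92 - 16\right)} = \frac{1}{35860 + 76} = \frac{1}{35936} \approx 2.7827 \cdot 10^{-5}$)
$U{\left(\left(-11\right)^{2} \right)} - l = \frac{1}{2 \left(-11\right)^{2}} - \frac{1}{35936} = \frac{1}{2 \cdot 121} - \frac{1}{35936} = \frac{1}{2} \cdot \frac{1}{121} - \frac{1}{35936} = \frac{1}{242} - \frac{1}{35936} = \frac{17847}{4348256}$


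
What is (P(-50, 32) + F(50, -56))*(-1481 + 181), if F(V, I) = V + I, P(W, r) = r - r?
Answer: 7800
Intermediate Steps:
P(W, r) = 0
F(V, I) = I + V
(P(-50, 32) + F(50, -56))*(-1481 + 181) = (0 + (-56 + 50))*(-1481 + 181) = (0 - 6)*(-1300) = -6*(-1300) = 7800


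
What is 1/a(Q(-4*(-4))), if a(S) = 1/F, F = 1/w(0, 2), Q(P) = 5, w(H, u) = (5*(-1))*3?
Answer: -1/15 ≈ -0.066667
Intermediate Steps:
w(H, u) = -15 (w(H, u) = -5*3 = -15)
F = -1/15 (F = 1/(-15) = -1/15 ≈ -0.066667)
a(S) = -15 (a(S) = 1/(-1/15) = -15)
1/a(Q(-4*(-4))) = 1/(-15) = -1/15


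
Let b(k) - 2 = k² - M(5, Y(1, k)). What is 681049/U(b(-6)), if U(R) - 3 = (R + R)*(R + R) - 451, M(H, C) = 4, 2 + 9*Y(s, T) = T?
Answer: 681049/4176 ≈ 163.09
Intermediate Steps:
Y(s, T) = -2/9 + T/9
b(k) = -2 + k² (b(k) = 2 + (k² - 1*4) = 2 + (k² - 4) = 2 + (-4 + k²) = -2 + k²)
U(R) = -448 + 4*R² (U(R) = 3 + ((R + R)*(R + R) - 451) = 3 + ((2*R)*(2*R) - 451) = 3 + (4*R² - 451) = 3 + (-451 + 4*R²) = -448 + 4*R²)
681049/U(b(-6)) = 681049/(-448 + 4*(-2 + (-6)²)²) = 681049/(-448 + 4*(-2 + 36)²) = 681049/(-448 + 4*34²) = 681049/(-448 + 4*1156) = 681049/(-448 + 4624) = 681049/4176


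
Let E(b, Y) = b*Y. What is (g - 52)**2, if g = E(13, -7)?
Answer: 20449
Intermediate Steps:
E(b, Y) = Y*b
g = -91 (g = -7*13 = -91)
(g - 52)**2 = (-91 - 52)**2 = (-143)**2 = 20449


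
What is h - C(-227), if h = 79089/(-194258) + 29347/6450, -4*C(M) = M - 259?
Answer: -1793224057/15280050 ≈ -117.36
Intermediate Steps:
C(M) = 259/4 - M/4 (C(M) = -(M - 259)/4 = -(-259 + M)/4 = 259/4 - M/4)
h = 31651009/7640025 (h = 79089*(-1/194258) + 29347*(1/6450) = -1929/4738 + 29347/6450 = 31651009/7640025 ≈ 4.1428)
h - C(-227) = 31651009/7640025 - (259/4 - ¼*(-227)) = 31651009/7640025 - (259/4 + 227/4) = 31651009/7640025 - 1*243/2 = 31651009/7640025 - 243/2 = -1793224057/15280050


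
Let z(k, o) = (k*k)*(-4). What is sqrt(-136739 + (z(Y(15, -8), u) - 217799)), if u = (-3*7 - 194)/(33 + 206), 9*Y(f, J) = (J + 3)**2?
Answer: I*sqrt(28720078)/9 ≈ 595.46*I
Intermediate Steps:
Y(f, J) = (3 + J)**2/9 (Y(f, J) = (J + 3)**2/9 = (3 + J)**2/9)
u = -215/239 (u = (-21 - 194)/239 = -215*1/239 = -215/239 ≈ -0.89958)
z(k, o) = -4*k**2 (z(k, o) = k**2*(-4) = -4*k**2)
sqrt(-136739 + (z(Y(15, -8), u) - 217799)) = sqrt(-136739 + (-4*(3 - 8)**4/81 - 217799)) = sqrt(-136739 + (-4*((1/9)*(-5)**2)**2 - 217799)) = sqrt(-136739 + (-4*((1/9)*25)**2 - 217799)) = sqrt(-136739 + (-4*(25/9)**2 - 217799)) = sqrt(-136739 + (-4*625/81 - 217799)) = sqrt(-136739 + (-2500/81 - 217799)) = sqrt(-136739 - 17644219/81) = sqrt(-28720078/81) = I*sqrt(28720078)/9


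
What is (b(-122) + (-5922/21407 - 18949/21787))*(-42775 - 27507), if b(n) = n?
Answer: 4036630473864510/466394309 ≈ 8.6550e+6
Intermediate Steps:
(b(-122) + (-5922/21407 - 18949/21787))*(-42775 - 27507) = (-122 + (-5922/21407 - 18949/21787))*(-42775 - 27507) = (-122 + (-5922*1/21407 - 18949*1/21787))*(-70282) = (-122 + (-5922/21407 - 18949/21787))*(-70282) = (-122 - 534663857/466394309)*(-70282) = -57434769555/466394309*(-70282) = 4036630473864510/466394309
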